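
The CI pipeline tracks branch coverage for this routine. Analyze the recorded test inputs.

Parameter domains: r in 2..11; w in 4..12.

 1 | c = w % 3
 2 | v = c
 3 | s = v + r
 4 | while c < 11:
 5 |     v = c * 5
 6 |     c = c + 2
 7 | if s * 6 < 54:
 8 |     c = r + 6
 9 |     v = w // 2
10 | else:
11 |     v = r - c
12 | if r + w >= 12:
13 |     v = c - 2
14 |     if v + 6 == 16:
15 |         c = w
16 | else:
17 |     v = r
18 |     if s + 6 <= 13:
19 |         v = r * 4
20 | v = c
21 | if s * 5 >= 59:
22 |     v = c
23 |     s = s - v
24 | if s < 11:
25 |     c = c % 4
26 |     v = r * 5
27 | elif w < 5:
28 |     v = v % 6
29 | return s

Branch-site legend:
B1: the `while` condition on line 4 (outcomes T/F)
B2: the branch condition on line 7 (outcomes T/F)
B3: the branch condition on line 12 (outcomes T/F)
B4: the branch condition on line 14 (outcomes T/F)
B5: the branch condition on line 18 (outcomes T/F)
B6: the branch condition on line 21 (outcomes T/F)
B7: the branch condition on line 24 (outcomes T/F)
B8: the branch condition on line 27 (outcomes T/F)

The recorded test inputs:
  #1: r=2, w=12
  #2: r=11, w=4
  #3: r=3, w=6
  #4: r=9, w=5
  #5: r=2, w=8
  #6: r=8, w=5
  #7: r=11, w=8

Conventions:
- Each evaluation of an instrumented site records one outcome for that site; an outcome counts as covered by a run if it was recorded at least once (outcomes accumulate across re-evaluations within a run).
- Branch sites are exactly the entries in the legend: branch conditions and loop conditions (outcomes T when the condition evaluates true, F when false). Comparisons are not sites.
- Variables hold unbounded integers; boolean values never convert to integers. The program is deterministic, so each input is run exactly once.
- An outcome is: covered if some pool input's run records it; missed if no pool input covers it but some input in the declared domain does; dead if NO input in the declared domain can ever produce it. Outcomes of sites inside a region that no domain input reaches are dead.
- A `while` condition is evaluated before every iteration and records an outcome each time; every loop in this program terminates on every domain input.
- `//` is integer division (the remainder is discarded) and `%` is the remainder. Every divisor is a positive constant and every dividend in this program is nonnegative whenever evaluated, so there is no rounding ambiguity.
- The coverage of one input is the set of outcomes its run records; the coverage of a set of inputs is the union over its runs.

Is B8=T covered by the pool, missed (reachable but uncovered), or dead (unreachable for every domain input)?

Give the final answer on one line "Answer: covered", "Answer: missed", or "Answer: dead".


no pool input records B8=T
but domain input (r=10, w=4) does record it -> reachable, so missed
Answer: missed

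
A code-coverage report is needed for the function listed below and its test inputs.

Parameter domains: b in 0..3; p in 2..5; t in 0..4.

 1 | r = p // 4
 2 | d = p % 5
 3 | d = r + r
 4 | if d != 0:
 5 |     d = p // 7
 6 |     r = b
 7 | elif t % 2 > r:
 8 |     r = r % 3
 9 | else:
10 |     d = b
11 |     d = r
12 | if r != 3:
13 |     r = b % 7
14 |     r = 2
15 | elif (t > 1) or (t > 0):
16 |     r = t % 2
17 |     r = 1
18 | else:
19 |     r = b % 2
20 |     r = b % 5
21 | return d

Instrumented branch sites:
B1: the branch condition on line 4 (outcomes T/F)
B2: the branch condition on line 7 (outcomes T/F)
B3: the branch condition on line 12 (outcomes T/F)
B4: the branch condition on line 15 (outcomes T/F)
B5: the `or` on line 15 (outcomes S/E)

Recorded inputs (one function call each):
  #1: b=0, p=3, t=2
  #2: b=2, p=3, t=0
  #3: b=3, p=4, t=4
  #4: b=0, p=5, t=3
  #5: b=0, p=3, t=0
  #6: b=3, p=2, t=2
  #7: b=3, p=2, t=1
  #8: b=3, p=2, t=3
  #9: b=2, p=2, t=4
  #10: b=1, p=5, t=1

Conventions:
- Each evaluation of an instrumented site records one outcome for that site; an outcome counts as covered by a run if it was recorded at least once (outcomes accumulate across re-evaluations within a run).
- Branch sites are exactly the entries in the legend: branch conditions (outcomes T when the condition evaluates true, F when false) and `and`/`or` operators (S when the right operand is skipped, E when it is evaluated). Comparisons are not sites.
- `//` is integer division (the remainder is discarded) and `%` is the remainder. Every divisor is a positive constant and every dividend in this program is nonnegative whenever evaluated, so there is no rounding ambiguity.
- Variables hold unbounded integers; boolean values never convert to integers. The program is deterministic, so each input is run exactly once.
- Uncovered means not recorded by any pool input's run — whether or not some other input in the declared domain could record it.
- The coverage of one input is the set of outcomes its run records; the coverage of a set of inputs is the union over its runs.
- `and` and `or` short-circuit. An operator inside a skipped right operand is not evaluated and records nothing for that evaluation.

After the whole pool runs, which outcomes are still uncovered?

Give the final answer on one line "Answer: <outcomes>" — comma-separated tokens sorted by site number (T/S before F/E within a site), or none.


input #1 (b=0, p=3, t=2): covers B1=F, B2=F, B3=T
input #2 (b=2, p=3, t=0): covers B1=F, B2=F, B3=T
input #3 (b=3, p=4, t=4): covers B1=T, B3=F, B4=T, B5=S
input #4 (b=0, p=5, t=3): covers B1=T, B3=T
input #5 (b=0, p=3, t=0): covers B1=F, B2=F, B3=T
input #6 (b=3, p=2, t=2): covers B1=F, B2=F, B3=T
input #7 (b=3, p=2, t=1): covers B1=F, B2=T, B3=T
input #8 (b=3, p=2, t=3): covers B1=F, B2=T, B3=T
input #9 (b=2, p=2, t=4): covers B1=F, B2=F, B3=T
input #10 (b=1, p=5, t=1): covers B1=T, B3=T
union over the pool: B1=T, B1=F, B2=T, B2=F, B3=T, B3=F, B4=T, B5=S
uncovered (2 of 10): B4=F, B5=E
Answer: B4=F, B5=E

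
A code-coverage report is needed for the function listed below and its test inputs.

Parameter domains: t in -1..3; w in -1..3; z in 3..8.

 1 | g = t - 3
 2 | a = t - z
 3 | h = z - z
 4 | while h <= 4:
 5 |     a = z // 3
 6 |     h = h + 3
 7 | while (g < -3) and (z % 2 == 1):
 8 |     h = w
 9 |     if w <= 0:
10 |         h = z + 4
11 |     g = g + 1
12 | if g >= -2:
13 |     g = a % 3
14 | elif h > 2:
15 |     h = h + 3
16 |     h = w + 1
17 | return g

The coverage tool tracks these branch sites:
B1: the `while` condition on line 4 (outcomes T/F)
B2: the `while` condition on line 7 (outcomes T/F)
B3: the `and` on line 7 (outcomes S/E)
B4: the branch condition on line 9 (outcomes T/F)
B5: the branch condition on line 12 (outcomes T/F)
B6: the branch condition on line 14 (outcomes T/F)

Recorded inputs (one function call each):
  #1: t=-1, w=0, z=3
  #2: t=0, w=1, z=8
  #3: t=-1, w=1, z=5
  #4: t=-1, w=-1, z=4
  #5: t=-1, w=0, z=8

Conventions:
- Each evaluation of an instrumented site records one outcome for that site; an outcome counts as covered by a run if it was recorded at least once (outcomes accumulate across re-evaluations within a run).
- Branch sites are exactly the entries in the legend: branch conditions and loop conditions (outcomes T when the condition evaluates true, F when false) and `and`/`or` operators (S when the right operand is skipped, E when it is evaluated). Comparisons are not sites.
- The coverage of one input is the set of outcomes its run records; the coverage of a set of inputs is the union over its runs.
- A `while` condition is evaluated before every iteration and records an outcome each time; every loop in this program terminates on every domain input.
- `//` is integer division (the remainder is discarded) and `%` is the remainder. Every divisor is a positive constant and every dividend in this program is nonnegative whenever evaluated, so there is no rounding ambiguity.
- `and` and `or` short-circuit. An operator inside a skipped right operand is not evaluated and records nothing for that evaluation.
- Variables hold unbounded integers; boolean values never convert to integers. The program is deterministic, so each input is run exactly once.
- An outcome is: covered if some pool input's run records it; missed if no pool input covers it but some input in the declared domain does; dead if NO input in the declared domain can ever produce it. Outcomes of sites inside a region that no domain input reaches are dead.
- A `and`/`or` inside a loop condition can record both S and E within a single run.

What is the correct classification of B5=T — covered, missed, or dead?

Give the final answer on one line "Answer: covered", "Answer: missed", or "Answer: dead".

no pool input records B5=T
but domain input (t=1, w=-1, z=3) does record it -> reachable, so missed

Answer: missed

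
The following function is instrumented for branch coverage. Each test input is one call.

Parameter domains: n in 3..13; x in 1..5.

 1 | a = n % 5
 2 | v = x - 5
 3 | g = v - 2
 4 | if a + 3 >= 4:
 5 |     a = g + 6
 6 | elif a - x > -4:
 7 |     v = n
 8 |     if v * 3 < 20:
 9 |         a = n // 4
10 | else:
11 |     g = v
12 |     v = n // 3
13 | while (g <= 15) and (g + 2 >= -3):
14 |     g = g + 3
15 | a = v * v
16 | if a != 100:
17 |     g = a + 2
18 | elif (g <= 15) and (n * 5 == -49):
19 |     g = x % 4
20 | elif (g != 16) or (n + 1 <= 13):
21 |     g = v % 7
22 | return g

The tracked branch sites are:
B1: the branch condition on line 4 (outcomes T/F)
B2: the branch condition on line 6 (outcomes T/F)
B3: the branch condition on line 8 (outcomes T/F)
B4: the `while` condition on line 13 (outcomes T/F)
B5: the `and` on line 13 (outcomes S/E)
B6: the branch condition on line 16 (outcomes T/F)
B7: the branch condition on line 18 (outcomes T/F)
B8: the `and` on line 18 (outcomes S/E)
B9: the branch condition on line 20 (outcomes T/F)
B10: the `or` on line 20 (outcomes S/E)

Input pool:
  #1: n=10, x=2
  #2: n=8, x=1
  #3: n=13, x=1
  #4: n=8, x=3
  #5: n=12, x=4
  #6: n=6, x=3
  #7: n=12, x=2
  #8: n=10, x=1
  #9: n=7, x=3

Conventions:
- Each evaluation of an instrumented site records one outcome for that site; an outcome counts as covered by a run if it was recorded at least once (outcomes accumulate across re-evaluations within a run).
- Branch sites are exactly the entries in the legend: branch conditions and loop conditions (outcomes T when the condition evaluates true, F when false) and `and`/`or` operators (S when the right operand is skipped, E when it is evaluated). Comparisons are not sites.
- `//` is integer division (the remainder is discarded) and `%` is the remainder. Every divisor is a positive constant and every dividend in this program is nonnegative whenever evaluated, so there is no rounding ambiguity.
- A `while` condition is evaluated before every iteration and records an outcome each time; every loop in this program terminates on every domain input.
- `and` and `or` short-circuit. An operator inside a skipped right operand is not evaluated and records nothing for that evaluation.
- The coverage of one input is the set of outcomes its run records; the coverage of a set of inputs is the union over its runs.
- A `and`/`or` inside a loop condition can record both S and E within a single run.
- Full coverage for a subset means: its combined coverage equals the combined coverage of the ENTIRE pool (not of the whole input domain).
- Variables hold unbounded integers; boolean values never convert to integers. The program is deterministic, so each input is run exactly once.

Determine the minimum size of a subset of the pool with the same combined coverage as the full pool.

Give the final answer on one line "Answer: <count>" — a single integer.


input #1, n=10, x=2: events B1->F, B2->T, B3->F, B5->E, B4->T, B5->E, B4->T, B5->E, B4->T, B5->E, B4->T, B5->E, B4->T, B5->E, ...; outcomes B1=F, B2=T, B3=F, B4=T, B4=F, B5=S, B5=E, B6=F, B7=F, B8=S, B9=T, B10=E
input #2, n=8, x=1: events B1->T, B5->E, B4->F, B6->T; outcomes B1=T, B4=F, B5=E, B6=T
input #3, n=13, x=1: events B1->T, B5->E, B4->F, B6->T; outcomes B1=T, B4=F, B5=E, B6=T
input #4, n=8, x=3: events B1->T, B5->E, B4->T, B5->E, B4->T, B5->E, B4->T, B5->E, B4->T, B5->E, B4->T, B5->E, B4->T, B5->E, ...; outcomes B1=T, B4=T, B4=F, B5=S, B5=E, B6=T
input #5, n=12, x=4: events B1->T, B5->E, B4->T, B5->E, B4->T, B5->E, B4->T, B5->E, B4->T, B5->E, B4->T, B5->E, B4->T, B5->E, ...; outcomes B1=T, B4=T, B4=F, B5=S, B5=E, B6=T
input #6, n=6, x=3: events B1->T, B5->E, B4->T, B5->E, B4->T, B5->E, B4->T, B5->E, B4->T, B5->E, B4->T, B5->E, B4->T, B5->E, ...; outcomes B1=T, B4=T, B4=F, B5=S, B5=E, B6=T
input #7, n=12, x=2: events B1->T, B5->E, B4->T, B5->E, B4->T, B5->E, B4->T, B5->E, B4->T, B5->E, B4->T, B5->E, B4->T, B5->E, ...; outcomes B1=T, B4=T, B4=F, B5=S, B5=E, B6=T
input #8, n=10, x=1: events B1->F, B2->T, B3->F, B5->E, B4->F, B6->F, B8->E, B7->F, B10->S, B9->T; outcomes B1=F, B2=T, B3=F, B4=F, B5=E, B6=F, B7=F, B8=E, B9=T, B10=S
input #9, n=7, x=3: events B1->T, B5->E, B4->T, B5->E, B4->T, B5->E, B4->T, B5->E, B4->T, B5->E, B4->T, B5->E, B4->T, B5->E, ...; outcomes B1=T, B4=T, B4=F, B5=S, B5=E, B6=T
together the pool reaches 16 outcomes: B1=T, B1=F, B2=T, B3=F, B4=T, B4=F, B5=S, B5=E, B6=T, B6=F, B7=F, B8=S, B8=E, B9=T, B10=S, B10=E
checked all size-1 subsets: none covers 16 outcomes (max 12/16)
checked all size-2 subsets: none covers 16 outcomes (max 14/16)
inputs {1, 2, 8} (size 3) cover everything; no size-3 subset with a lexicographically smaller index list covers all 16
Answer: 3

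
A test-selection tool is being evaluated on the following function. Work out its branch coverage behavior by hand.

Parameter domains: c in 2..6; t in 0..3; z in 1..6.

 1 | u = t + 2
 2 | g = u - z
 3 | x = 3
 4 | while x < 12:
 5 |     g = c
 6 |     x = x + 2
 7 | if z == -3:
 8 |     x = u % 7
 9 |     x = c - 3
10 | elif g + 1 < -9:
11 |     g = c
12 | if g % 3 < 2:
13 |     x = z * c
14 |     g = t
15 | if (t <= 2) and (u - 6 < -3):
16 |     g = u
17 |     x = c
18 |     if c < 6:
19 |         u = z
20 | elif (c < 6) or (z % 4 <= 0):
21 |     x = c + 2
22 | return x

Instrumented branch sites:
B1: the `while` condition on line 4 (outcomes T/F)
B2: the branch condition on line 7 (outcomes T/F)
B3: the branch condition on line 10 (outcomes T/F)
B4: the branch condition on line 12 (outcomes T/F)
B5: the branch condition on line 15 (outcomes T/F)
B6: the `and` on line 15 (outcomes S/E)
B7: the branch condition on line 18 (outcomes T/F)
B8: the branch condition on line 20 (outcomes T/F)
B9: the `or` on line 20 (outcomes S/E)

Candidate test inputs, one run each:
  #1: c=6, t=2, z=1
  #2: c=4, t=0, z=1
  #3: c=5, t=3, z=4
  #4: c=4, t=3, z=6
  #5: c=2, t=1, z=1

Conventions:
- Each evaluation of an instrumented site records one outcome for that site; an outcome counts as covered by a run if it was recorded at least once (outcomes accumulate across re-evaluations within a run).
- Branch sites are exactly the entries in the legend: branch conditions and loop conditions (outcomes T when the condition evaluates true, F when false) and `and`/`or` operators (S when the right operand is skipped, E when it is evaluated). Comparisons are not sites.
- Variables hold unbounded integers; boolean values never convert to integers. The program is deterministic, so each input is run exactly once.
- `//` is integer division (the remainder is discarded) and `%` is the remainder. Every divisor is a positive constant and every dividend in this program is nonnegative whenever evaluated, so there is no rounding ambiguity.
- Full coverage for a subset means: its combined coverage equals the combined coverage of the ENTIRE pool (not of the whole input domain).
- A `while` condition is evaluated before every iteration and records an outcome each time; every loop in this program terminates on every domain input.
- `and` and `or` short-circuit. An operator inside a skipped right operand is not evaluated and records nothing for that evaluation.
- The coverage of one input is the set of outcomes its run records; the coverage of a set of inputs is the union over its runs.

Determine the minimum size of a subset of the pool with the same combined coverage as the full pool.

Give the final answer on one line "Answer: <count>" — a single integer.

#1 (c=6, t=2, z=1) -> covered: B1=T, B1=F, B2=F, B3=F, B4=T, B5=F, B6=E, B8=F, B9=E
#2 (c=4, t=0, z=1) -> covered: B1=T, B1=F, B2=F, B3=F, B4=T, B5=T, B6=E, B7=T
#3 (c=5, t=3, z=4) -> covered: B1=T, B1=F, B2=F, B3=F, B4=F, B5=F, B6=S, B8=T, B9=S
#4 (c=4, t=3, z=6) -> covered: B1=T, B1=F, B2=F, B3=F, B4=T, B5=F, B6=S, B8=T, B9=S
#5 (c=2, t=1, z=1) -> covered: B1=T, B1=F, B2=F, B3=F, B4=F, B5=F, B6=E, B8=T, B9=S
together the pool reaches 15 outcomes: B1=T, B1=F, B2=F, B3=F, B4=T, B4=F, B5=T, B5=F, B6=S, B6=E, B7=T, B8=T, B8=F, B9=S, B9=E
no size-1 subset reaches all 15 outcomes (best union: 9/15)
no size-2 subset reaches all 15 outcomes (best union: 13/15)
at size 3, {1, 2, 3} reaches all 15 outcomes; every lexicographically earlier size-3 subset fails

Answer: 3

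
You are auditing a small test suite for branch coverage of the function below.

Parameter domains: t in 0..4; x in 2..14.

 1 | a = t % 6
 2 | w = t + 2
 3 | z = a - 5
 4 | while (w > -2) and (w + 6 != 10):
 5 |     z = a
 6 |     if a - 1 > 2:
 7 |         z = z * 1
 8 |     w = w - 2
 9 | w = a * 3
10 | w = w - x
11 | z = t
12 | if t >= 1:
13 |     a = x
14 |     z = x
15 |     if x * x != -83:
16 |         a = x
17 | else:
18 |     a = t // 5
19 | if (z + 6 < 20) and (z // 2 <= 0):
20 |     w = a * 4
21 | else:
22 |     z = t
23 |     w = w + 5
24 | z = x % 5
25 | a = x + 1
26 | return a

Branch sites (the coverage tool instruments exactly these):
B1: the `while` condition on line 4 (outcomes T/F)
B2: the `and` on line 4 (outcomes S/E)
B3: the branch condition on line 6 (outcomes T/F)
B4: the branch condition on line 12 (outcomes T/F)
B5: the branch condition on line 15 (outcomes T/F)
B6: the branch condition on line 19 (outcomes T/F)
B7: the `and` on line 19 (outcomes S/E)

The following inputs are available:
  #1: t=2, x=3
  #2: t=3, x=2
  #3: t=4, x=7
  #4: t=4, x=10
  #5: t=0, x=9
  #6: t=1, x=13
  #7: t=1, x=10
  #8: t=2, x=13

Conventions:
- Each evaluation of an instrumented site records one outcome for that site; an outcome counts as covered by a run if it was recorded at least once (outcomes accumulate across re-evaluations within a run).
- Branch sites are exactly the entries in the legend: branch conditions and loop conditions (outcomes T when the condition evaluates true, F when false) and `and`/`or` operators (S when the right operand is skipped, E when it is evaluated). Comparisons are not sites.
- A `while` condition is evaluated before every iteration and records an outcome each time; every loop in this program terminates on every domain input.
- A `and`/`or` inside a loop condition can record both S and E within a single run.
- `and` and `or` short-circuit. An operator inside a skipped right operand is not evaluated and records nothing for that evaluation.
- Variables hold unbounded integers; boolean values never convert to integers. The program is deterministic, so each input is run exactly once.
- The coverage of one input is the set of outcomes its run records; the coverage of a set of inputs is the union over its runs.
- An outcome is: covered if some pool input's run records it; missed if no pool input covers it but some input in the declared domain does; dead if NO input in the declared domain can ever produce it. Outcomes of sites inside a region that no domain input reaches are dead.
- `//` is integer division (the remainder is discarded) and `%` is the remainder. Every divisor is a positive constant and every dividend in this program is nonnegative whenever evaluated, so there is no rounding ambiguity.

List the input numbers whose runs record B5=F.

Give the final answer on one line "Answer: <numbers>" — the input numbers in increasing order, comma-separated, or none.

input #1 (t=2, x=3): does not record B5=F
input #2 (t=3, x=2): does not record B5=F
input #3 (t=4, x=7): does not record B5=F
input #4 (t=4, x=10): does not record B5=F
input #5 (t=0, x=9): does not record B5=F
input #6 (t=1, x=13): does not record B5=F
input #7 (t=1, x=10): does not record B5=F
input #8 (t=2, x=13): does not record B5=F

Answer: none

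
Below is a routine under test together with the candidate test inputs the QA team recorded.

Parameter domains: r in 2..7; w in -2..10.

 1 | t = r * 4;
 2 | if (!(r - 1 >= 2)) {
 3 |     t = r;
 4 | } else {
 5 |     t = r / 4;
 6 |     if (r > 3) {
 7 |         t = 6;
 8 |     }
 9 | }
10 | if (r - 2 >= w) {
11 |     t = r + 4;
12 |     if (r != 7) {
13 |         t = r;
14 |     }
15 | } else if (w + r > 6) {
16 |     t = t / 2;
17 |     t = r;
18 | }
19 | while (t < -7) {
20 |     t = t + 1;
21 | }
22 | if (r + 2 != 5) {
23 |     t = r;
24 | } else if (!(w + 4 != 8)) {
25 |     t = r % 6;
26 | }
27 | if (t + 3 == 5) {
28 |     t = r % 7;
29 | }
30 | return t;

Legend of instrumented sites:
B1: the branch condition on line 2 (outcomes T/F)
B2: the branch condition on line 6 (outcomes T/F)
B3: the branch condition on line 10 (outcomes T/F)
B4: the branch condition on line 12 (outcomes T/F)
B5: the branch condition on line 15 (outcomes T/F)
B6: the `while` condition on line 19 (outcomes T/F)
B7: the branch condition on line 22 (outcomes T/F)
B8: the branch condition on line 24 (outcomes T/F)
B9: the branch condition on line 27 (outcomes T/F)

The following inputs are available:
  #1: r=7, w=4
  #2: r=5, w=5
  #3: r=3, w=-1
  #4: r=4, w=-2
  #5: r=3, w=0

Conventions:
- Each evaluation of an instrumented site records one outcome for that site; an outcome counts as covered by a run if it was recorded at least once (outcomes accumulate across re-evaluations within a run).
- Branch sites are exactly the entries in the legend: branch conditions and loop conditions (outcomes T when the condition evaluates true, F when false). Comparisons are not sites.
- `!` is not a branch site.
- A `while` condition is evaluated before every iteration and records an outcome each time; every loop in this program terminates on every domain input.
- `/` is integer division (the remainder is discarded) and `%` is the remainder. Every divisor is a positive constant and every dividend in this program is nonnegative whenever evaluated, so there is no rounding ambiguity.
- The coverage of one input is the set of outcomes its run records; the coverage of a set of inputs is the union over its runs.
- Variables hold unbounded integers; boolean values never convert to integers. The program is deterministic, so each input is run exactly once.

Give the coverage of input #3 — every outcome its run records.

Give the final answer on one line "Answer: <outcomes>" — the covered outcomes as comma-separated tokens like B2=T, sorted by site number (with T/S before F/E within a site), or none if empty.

Tracing the run of input #3 (r=3, w=-1):
  B1->F, B2->F, B3->T, B4->T, B6->F, B7->F, B8->F, B9->F
as a set, this run covers: B1=F, B2=F, B3=T, B4=T, B6=F, B7=F, B8=F, B9=F

Answer: B1=F, B2=F, B3=T, B4=T, B6=F, B7=F, B8=F, B9=F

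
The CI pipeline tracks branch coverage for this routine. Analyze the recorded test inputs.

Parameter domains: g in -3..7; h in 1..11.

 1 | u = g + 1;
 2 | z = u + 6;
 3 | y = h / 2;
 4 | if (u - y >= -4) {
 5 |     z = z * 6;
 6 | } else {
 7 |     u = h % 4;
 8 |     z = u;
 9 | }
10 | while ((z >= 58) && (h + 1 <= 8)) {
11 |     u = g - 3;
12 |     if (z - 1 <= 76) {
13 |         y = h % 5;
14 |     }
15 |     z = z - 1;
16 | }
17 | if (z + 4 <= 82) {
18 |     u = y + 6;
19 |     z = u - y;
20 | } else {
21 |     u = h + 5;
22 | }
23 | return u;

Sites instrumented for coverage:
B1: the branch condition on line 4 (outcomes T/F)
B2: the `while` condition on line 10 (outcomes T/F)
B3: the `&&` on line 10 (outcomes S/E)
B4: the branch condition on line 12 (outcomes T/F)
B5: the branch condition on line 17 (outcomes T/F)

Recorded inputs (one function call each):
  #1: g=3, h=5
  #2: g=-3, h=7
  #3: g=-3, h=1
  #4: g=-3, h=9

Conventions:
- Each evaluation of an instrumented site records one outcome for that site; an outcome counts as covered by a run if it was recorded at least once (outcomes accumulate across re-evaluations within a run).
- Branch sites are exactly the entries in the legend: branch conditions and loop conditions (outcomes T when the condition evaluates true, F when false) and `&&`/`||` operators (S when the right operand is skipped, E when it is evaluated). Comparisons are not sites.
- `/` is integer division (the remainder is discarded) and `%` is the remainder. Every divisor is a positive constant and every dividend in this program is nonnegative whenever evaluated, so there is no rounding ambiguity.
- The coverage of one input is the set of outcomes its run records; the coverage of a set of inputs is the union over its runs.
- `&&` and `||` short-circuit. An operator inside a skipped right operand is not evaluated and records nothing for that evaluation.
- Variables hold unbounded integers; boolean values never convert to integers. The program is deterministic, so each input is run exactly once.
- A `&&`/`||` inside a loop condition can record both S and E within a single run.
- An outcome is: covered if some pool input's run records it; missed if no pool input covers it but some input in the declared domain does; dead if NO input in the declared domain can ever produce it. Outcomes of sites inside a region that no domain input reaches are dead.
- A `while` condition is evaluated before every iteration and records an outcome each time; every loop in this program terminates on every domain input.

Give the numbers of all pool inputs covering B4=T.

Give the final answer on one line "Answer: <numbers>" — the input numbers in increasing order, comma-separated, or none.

input #1 (g=3, h=5): covers B4=T
input #2 (g=-3, h=7): misses B4=T
input #3 (g=-3, h=1): misses B4=T
input #4 (g=-3, h=9): misses B4=T

Answer: 1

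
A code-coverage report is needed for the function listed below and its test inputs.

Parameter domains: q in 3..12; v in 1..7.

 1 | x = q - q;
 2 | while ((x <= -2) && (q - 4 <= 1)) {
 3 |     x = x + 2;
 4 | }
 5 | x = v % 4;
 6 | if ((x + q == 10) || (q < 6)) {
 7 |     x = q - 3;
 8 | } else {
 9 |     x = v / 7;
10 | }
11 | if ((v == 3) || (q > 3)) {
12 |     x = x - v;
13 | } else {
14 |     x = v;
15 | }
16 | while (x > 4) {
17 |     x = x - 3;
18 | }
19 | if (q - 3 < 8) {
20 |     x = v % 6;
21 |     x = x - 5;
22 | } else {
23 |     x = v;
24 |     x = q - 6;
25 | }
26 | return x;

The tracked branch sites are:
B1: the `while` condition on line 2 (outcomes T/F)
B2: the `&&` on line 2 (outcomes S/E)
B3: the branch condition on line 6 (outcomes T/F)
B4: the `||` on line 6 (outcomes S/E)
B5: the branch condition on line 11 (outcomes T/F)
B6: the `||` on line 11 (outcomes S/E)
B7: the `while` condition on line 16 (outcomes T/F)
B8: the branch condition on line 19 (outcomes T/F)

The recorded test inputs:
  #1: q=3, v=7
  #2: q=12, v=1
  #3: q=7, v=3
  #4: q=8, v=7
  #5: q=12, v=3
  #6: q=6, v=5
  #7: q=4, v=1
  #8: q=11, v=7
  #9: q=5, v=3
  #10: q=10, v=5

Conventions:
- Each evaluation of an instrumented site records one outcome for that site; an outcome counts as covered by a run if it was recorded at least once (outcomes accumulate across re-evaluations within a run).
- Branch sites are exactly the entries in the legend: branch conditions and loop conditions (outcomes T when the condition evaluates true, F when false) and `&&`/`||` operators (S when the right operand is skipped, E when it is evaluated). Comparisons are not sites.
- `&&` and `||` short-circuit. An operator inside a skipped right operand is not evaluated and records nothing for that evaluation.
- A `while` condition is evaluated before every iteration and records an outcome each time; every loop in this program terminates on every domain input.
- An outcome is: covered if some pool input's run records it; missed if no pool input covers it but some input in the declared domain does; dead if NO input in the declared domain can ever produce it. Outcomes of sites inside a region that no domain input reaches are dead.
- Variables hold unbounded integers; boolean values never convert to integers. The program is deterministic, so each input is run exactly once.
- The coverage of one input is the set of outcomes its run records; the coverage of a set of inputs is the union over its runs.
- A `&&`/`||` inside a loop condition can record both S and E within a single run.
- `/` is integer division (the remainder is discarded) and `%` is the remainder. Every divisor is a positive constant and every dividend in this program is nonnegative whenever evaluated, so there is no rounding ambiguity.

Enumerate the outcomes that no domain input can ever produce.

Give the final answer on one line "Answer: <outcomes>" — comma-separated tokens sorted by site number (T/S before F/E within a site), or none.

exhaustive pass over the 70-input domain:
  B1=T: zero occurrences over every domain input -> dead
  B2=E: zero occurrences over every domain input -> dead
  reachable outcomes have witnesses, e.g. B1=F (e.g. q=3, v=1), B2=S (e.g. q=3, v=1), B3=T (e.g. q=3, v=1), B3=F (e.g. q=6, v=1)

Answer: B1=T, B2=E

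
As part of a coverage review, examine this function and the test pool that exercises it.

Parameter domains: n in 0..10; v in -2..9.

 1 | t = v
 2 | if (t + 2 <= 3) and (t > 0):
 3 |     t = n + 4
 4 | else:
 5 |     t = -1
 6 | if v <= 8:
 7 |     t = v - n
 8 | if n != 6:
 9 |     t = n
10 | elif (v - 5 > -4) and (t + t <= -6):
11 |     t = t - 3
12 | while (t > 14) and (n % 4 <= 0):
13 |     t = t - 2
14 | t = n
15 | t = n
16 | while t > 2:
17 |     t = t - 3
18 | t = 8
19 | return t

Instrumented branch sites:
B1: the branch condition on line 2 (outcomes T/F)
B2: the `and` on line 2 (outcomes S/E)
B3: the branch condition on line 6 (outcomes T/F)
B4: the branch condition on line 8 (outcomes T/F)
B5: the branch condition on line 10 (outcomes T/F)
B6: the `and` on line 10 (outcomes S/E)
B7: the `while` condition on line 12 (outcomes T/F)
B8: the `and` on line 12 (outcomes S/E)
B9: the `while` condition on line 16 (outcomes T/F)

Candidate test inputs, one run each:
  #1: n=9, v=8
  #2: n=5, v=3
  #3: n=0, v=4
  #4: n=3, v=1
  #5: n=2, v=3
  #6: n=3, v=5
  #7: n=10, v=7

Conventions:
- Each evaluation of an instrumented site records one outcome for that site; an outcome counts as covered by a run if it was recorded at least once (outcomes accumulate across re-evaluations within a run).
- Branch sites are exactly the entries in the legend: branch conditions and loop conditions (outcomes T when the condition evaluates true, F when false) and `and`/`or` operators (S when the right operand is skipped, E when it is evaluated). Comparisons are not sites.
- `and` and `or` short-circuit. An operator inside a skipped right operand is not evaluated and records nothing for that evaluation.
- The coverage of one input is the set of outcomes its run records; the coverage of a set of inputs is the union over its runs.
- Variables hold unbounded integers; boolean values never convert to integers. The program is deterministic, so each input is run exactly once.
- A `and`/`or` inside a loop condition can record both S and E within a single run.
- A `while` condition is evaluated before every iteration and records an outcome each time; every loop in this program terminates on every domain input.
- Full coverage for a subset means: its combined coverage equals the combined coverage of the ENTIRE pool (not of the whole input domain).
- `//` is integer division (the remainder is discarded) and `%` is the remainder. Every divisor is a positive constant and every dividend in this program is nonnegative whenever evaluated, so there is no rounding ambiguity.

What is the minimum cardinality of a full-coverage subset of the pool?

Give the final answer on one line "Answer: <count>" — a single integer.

test 1 (n=9, v=8) fires B2->S, B1->F, B3->T, B4->T, B8->S, B7->F, B9->T, B9->T, B9->T, B9->F; hits B1=F, B2=S, B3=T, B4=T, B7=F, B8=S, B9=T, B9=F
test 2 (n=5, v=3) fires B2->S, B1->F, B3->T, B4->T, B8->S, B7->F, B9->T, B9->F; hits B1=F, B2=S, B3=T, B4=T, B7=F, B8=S, B9=T, B9=F
test 3 (n=0, v=4) fires B2->S, B1->F, B3->T, B4->T, B8->S, B7->F, B9->F; hits B1=F, B2=S, B3=T, B4=T, B7=F, B8=S, B9=F
test 4 (n=3, v=1) fires B2->E, B1->T, B3->T, B4->T, B8->S, B7->F, B9->T, B9->F; hits B1=T, B2=E, B3=T, B4=T, B7=F, B8=S, B9=T, B9=F
test 5 (n=2, v=3) fires B2->S, B1->F, B3->T, B4->T, B8->S, B7->F, B9->F; hits B1=F, B2=S, B3=T, B4=T, B7=F, B8=S, B9=F
test 6 (n=3, v=5) fires B2->S, B1->F, B3->T, B4->T, B8->S, B7->F, B9->T, B9->F; hits B1=F, B2=S, B3=T, B4=T, B7=F, B8=S, B9=T, B9=F
test 7 (n=10, v=7) fires B2->S, B1->F, B3->T, B4->T, B8->S, B7->F, B9->T, B9->T, B9->T, B9->F; hits B1=F, B2=S, B3=T, B4=T, B7=F, B8=S, B9=T, B9=F
union over all inputs: B1=T, B1=F, B2=S, B2=E, B3=T, B4=T, B7=F, B8=S, B9=T, B9=F (10 outcomes)
every size-1 subset falls short of the 10 outcomes (best: 8/10)
inputs {1, 4} (size 2) cover everything; no size-2 subset with a lexicographically smaller index list covers all 10

Answer: 2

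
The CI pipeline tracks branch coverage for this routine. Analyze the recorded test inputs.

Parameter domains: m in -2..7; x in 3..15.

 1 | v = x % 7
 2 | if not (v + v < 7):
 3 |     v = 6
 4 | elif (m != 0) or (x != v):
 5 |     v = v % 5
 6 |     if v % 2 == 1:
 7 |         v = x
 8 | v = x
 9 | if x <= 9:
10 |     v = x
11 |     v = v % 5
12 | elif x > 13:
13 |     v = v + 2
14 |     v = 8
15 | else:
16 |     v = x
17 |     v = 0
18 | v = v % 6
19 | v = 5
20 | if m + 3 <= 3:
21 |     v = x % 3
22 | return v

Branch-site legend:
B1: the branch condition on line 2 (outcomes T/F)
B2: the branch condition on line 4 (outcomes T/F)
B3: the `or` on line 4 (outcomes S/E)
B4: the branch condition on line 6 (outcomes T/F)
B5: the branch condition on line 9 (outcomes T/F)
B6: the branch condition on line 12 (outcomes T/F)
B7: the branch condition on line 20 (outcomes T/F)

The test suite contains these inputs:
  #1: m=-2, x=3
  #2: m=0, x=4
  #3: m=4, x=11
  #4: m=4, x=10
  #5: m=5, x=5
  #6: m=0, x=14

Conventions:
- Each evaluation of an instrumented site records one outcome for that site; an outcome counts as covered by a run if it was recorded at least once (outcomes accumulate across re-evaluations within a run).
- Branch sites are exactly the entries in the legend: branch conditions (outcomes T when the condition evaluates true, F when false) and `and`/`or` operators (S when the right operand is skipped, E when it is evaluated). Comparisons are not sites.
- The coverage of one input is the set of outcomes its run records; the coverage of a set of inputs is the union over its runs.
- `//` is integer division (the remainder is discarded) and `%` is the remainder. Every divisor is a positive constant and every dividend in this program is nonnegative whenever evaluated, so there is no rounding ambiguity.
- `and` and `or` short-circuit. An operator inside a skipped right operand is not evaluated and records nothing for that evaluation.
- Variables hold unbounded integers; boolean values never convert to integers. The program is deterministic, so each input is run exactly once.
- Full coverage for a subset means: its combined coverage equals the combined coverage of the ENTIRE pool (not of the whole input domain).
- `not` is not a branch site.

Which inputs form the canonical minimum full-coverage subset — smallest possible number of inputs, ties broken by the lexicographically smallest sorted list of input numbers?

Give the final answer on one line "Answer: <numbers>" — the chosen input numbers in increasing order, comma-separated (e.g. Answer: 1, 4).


run #1 (m=-2, x=3) runs B1->F, B3->S, B2->T, B4->T, B5->T, B7->T; records B1=F, B2=T, B3=S, B4=T, B5=T, B7=T
run #2 (m=0, x=4) runs B1->T, B5->T, B7->T; records B1=T, B5=T, B7=T
run #3 (m=4, x=11) runs B1->T, B5->F, B6->F, B7->F; records B1=T, B5=F, B6=F, B7=F
run #4 (m=4, x=10) runs B1->F, B3->S, B2->T, B4->T, B5->F, B6->F, B7->F; records B1=F, B2=T, B3=S, B4=T, B5=F, B6=F, B7=F
run #5 (m=5, x=5) runs B1->T, B5->T, B7->F; records B1=T, B5=T, B7=F
run #6 (m=0, x=14) runs B1->F, B3->E, B2->T, B4->F, B5->F, B6->T, B7->T; records B1=F, B2=T, B3=E, B4=F, B5=F, B6=T, B7=T
the full pool covers 13 outcomes: B1=T, B1=F, B2=T, B3=S, B3=E, B4=T, B4=F, B5=T, B5=F, B6=T, B6=F, B7=T, B7=F
every size-1 subset falls short of the 13 outcomes (best: 7/13)
every size-2 subset falls short of the 13 outcomes (best: 11/13)
the canonical winner is {1, 3, 6}: size 3, full 13-outcome coverage, earliest index list among size-3 covers
Answer: 1, 3, 6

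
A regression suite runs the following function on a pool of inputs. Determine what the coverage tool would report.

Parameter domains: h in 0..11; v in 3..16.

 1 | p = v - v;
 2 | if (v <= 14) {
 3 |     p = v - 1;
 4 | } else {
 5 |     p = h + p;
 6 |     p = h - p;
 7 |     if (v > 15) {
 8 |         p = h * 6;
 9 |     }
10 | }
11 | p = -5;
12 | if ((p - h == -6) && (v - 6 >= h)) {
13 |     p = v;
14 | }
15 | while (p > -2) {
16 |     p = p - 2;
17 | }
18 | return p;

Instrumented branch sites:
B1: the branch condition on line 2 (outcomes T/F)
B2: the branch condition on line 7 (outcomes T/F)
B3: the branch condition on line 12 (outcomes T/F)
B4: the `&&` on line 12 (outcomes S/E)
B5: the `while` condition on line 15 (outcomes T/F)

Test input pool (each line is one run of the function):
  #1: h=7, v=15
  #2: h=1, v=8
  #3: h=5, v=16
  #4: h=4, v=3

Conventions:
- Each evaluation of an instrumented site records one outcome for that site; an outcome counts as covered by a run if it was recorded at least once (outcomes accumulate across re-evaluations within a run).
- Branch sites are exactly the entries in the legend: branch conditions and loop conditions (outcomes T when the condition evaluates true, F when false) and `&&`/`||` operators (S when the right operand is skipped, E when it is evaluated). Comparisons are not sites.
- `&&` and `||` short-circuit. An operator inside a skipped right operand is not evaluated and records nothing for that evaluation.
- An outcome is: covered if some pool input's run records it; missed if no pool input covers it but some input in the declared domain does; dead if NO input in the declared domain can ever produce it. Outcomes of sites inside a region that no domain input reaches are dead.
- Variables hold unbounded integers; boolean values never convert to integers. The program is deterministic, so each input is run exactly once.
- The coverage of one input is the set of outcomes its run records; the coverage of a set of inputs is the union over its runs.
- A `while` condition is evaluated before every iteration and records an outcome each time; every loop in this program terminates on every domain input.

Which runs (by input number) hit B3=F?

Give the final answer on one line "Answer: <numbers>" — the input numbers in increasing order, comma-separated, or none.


input #1 (h=7, v=15): produces B3=F
input #2 (h=1, v=8): does not produce B3=F
input #3 (h=5, v=16): produces B3=F
input #4 (h=4, v=3): produces B3=F
Answer: 1, 3, 4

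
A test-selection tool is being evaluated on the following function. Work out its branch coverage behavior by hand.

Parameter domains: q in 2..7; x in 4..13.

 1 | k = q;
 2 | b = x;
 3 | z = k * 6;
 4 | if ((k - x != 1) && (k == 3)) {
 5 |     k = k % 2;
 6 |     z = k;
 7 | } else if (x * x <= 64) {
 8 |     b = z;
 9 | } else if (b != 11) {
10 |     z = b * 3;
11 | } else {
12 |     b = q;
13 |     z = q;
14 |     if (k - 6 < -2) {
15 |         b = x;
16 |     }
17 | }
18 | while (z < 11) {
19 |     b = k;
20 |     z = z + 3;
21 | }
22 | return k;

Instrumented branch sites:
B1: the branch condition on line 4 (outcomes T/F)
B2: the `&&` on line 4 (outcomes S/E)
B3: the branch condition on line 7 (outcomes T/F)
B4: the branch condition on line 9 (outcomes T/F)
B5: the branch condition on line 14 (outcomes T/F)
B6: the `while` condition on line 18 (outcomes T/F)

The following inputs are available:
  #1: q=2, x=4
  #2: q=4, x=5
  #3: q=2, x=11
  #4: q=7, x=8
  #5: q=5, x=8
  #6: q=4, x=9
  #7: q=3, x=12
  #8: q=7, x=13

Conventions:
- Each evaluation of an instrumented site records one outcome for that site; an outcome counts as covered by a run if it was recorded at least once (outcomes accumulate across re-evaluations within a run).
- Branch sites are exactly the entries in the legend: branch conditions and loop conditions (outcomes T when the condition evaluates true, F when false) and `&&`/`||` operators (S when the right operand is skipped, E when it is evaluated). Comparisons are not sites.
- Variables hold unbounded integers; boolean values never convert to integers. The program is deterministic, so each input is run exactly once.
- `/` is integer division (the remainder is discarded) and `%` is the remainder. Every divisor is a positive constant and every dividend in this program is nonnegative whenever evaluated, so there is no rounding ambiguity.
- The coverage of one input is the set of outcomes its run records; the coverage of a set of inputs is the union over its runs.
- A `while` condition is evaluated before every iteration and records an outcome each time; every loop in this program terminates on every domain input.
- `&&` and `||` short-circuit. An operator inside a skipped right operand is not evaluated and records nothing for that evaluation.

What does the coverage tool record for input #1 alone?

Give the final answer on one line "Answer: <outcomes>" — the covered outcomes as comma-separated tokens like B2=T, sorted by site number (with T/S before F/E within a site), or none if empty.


Event log for input #1 (q=2, x=4):
  B2->E, B1->F, B3->T, B6->F
collecting distinct outcomes: B1=F, B2=E, B3=T, B6=F
Answer: B1=F, B2=E, B3=T, B6=F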